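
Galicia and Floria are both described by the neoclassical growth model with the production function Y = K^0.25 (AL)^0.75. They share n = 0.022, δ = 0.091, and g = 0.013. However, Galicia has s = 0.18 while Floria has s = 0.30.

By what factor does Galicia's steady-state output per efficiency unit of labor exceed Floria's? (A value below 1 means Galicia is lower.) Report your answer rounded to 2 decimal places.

Steady-state y* = [s/(n + g + δ)]^(α/(1−α)), so the ratio is [ (s_G/(n + g + δ)_G) / (s_F/(n + g + δ)_F) ]^0.3333.
s_G/(n + g + δ)_G = 0.18/0.126 = 1.4286; s_F/(n + g + δ)_F = 0.30/0.126 = 2.3810.
Ratio = (1.4286/2.3810)^0.3333 = 0.6000^0.3333 ≈ 0.8434

ratio ≈ 0.84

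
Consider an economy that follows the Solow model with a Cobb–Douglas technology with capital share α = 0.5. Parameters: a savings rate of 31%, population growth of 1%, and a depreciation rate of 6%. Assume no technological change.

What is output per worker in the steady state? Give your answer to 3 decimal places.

Steady state requires s·f(k) = (n + δ)·k, i.e. s·k^α = (n + δ)·k.
Dividing both sides by k: k^(1−α) = s / (n + δ).
k^0.5 = 0.31 / (0.010 + 0.060) = 0.31 / 0.070 = 4.4286
k* = 4.4286^(1/0.5) ≈ 19.6125
y* = (k*)^α = 19.6125^0.5 ≈ 4.4286

y* ≈ 4.429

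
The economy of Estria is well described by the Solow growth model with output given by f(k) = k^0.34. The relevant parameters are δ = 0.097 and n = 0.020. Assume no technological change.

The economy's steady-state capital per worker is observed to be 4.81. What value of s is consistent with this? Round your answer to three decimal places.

At the steady state, Δk = 0, so s·k^α = (n + δ)·k.
So s / (n + δ) = (k*)^(1−α) = 4.81^0.66 = 2.8198.
Therefore s = 2.8198 × (n + δ) = 2.8198 × 0.117 = 0.3299.

s ≈ 0.330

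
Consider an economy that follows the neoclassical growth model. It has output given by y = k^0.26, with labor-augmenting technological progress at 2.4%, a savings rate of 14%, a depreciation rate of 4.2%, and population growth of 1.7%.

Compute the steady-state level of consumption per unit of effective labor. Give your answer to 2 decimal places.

At the steady state, Δk = 0, so s·k^α = (n + g + δ)·k.
Rearranging, k^(1−α) = s / (n + g + δ).
k^0.74 = 0.14 / (0.017 + 0.024 + 0.042) = 0.14 / 0.083 = 1.6867
k* = 1.6867^(1/0.74) ≈ 2.0268
y* = (k*)^α = 2.0268^0.26 ≈ 1.2016
c* = (1 − s)·y* = (1 − 0.14) × 1.2016 ≈ 1.0334

c* = 1.03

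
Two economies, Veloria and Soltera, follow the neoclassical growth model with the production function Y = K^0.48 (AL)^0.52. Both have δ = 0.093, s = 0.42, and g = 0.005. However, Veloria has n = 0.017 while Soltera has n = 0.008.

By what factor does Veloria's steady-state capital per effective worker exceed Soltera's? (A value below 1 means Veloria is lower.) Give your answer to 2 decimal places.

k*_V / k*_S ≈ 0.85

Steady-state k* = [s/(n + g + δ)]^(1/(1−α)), so the ratio is [ (s_V/(n + g + δ)_V) / (s_S/(n + g + δ)_S) ]^1.9231.
s_V/(n + g + δ)_V = 0.42/0.115 = 3.6522; s_S/(n + g + δ)_S = 0.42/0.106 = 3.9623.
Ratio = (3.6522/3.9623)^1.9231 = 0.9217^1.9231 ≈ 0.8549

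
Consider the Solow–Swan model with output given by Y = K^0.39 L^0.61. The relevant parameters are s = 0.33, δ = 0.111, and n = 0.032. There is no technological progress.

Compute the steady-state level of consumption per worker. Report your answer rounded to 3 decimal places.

Steady state requires s·f(k) = (n + δ)·k, i.e. s·k^α = (n + δ)·k.
Rearranging, k^(1−α) = s / (n + δ).
k^0.61 = 0.33 / (0.032 + 0.111) = 0.33 / 0.143 = 2.3077
k* = 2.3077^(1/0.61) ≈ 3.9389
y* = (k*)^α = 3.9389^0.39 ≈ 1.7069
c* = (1 − s)·y* = (1 − 0.33) × 1.7069 ≈ 1.1436

c* = 1.144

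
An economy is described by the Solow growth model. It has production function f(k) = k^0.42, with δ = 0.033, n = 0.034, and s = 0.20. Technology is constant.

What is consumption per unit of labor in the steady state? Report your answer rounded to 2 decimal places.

c* ≈ 1.77

In steady state, investment equals break-even investment: s·k^α = (n + δ)·k.
Dividing both sides by k: k^(1−α) = s / (n + δ).
k^0.58 = 0.20 / (0.034 + 0.033) = 0.20 / 0.067 = 2.9851
k* = 2.9851^(1/0.58) ≈ 6.5901
y* = (k*)^α = 6.5901^0.42 ≈ 2.2077
c* = (1 − s)·y* = (1 − 0.20) × 2.2077 ≈ 1.7662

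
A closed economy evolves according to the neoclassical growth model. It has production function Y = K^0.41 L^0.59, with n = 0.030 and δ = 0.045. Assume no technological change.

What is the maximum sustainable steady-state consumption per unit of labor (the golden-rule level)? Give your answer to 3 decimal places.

At the golden rule, f'(k) = n + δ, so α·k^(α−1) = n + δ and k_gold = (α/(n + δ))^(1/(1−α)).
k_gold = (0.41/0.075)^(1/0.59) = 5.4667^1.6949 ≈ 17.7980
c_gold = f(k_gold) − (n + δ)·k_gold = 3.2558 − 0.075×17.7980 ≈ 1.9210

c_gold ≈ 1.921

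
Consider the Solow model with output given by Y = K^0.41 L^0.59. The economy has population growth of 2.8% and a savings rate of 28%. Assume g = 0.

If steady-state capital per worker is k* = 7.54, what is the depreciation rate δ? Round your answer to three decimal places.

Steady state requires s·f(k) = (n + δ)·k, i.e. s·k^α = (n + δ)·k.
So s / (n + δ) = (k*)^(1−α) = 7.54^0.59 = 3.2934.
Therefore n + δ = s / 3.2934 = 0.28 / 3.2934 = 0.0850, so δ = 0.0850 − 0.028 = 0.0570.

δ ≈ 0.057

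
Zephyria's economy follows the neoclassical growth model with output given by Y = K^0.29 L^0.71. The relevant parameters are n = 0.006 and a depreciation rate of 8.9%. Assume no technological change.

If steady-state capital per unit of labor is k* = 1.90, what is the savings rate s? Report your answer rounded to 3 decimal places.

Steady state requires s·f(k) = (n + δ)·k, i.e. s·k^α = (n + δ)·k.
So s / (n + δ) = (k*)^(1−α) = 1.90^0.71 = 1.5773.
Therefore s = 1.5773 × (n + δ) = 1.5773 × 0.095 = 0.1498.

s ≈ 0.150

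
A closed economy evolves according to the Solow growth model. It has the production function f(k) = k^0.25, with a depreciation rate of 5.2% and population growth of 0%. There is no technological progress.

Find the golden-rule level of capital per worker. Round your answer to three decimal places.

k_gold ≈ 8.114

The golden rule sets f'(k) = n + δ, i.e. α·k^(α−1) = n + δ.
So k^(1−α) = α / (n + δ) = 0.25 / 0.052 = 4.8077.
k_gold = 4.8077^(1/0.75) ≈ 8.1143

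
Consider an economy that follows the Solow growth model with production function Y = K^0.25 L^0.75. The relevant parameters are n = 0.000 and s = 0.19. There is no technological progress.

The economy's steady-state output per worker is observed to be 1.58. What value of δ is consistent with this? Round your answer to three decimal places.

δ ≈ 0.048

Steady state requires s·f(k) = (n + δ)·k, i.e. s·k^α = (n + δ)·k.
Since y* = [s/(n + δ)]^(α/(1−α)), we have s/(n + δ) = (y*)^((1−α)/α) = 1.58^3 = 3.9443.
Therefore n + δ = s / 3.9443 = 0.19 / 3.9443 = 0.0482, so δ = 0.0482 − 0.000 = 0.0482.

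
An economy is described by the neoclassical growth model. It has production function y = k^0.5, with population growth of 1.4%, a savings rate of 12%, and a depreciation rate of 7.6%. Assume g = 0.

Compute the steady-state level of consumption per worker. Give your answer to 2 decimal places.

Steady state requires s·f(k) = (n + δ)·k, i.e. s·k^α = (n + δ)·k.
Dividing both sides by k: k^(1−α) = s / (n + δ).
k^0.5 = 0.12 / (0.014 + 0.076) = 0.12 / 0.090 = 1.3333
k* = 1.3333^(1/0.5) ≈ 1.7777
y* = (k*)^α = 1.7777^0.5 ≈ 1.3333
c* = (1 − s)·y* = (1 − 0.12) × 1.3333 ≈ 1.1733

c* ≈ 1.17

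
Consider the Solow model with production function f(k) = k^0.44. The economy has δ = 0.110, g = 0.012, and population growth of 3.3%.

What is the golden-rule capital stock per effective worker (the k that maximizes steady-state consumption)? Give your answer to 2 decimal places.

k_gold ≈ 6.44

The golden rule sets f'(k) = n + g + δ, i.e. α·k^(α−1) = n + g + δ.
So k^(1−α) = α / (n + g + δ) = 0.44 / 0.155 = 2.8387.
k_gold = 2.8387^(1/0.56) ≈ 6.4438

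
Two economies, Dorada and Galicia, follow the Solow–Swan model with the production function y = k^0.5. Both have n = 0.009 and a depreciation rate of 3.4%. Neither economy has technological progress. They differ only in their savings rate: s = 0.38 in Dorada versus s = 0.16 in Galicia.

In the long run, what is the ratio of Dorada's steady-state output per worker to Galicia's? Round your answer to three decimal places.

Steady-state y* = [s/(n + δ)]^(α/(1−α)), so the ratio is [ (s_D/(n + δ)_D) / (s_G/(n + δ)_G) ]^1.
s_D/(n + δ)_D = 0.38/0.043 = 8.8372; s_G/(n + δ)_G = 0.16/0.043 = 3.7209.
Ratio = (8.8372/3.7209)^1 = 2.3750^1 ≈ 2.3750

ratio ≈ 2.375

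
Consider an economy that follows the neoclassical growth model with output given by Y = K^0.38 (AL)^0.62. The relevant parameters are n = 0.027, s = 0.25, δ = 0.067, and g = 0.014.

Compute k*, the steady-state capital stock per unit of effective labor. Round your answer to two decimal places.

At the steady state, Δk = 0, so s·k^α = (n + g + δ)·k.
Dividing both sides by k: k^(1−α) = s / (n + g + δ).
k^0.62 = 0.25 / (0.027 + 0.014 + 0.067) = 0.25 / 0.108 = 2.3148
k* = 2.3148^(1/0.62) ≈ 3.8719

k* ≈ 3.87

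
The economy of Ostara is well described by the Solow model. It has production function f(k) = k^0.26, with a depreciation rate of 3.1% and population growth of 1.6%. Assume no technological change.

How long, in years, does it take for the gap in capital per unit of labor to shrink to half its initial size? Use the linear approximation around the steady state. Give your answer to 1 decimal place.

Near the steady state the convergence rate is λ = (1 − α)(n + δ).
λ = (1 − 0.26) × 0.047 = 0.74 × 0.047 = 0.03478
Half-life = ln 2 / λ = 0.6931 / 0.03478 ≈ 19.93 years

about 19.9 years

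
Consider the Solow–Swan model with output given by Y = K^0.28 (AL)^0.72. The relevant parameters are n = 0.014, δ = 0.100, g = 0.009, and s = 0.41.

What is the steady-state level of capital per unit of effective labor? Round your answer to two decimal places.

Steady state requires s·f(k) = (n + g + δ)·k, i.e. s·k^α = (n + g + δ)·k.
Dividing both sides by k: k^(1−α) = s / (n + g + δ).
k^0.72 = 0.41 / (0.014 + 0.009 + 0.100) = 0.41 / 0.123 = 3.3333
k* = 3.3333^(1/0.72) ≈ 5.3237

k* = 5.32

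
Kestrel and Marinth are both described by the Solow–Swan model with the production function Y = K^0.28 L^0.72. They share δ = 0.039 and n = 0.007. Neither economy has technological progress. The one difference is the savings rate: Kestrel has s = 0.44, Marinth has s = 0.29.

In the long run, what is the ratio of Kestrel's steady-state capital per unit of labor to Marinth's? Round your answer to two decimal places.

Steady-state k* = [s/(n + δ)]^(1/(1−α)), so the ratio is [ (s_K/(n + δ)_K) / (s_M/(n + δ)_M) ]^1.3889.
s_K/(n + δ)_K = 0.44/0.046 = 9.5652; s_M/(n + δ)_M = 0.29/0.046 = 6.3043.
Ratio = (9.5652/6.3043)^1.3889 = 1.5173^1.3889 ≈ 1.7844

ratio ≈ 1.78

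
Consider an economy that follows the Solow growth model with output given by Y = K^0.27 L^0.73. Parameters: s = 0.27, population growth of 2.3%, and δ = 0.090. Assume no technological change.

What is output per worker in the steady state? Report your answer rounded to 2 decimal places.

y* ≈ 1.38

Steady state requires s·f(k) = (n + δ)·k, i.e. s·k^α = (n + δ)·k.
Dividing both sides by k: k^(1−α) = s / (n + δ).
k^0.73 = 0.27 / (0.023 + 0.090) = 0.27 / 0.113 = 2.3894
k* = 2.3894^(1/0.73) ≈ 3.2976
y* = (k*)^α = 3.2976^0.27 ≈ 1.3801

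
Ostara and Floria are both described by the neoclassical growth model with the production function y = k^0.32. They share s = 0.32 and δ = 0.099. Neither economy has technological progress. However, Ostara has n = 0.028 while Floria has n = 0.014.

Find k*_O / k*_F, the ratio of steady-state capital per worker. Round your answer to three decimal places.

Steady-state k* = [s/(n + δ)]^(1/(1−α)), so the ratio is [ (s_O/(n + δ)_O) / (s_F/(n + δ)_F) ]^1.4706.
s_O/(n + δ)_O = 0.32/0.127 = 2.5197; s_F/(n + δ)_F = 0.32/0.113 = 2.8319.
Ratio = (2.5197/2.8319)^1.4706 = 0.8898^1.4706 ≈ 0.8422

k*_O / k*_F ≈ 0.842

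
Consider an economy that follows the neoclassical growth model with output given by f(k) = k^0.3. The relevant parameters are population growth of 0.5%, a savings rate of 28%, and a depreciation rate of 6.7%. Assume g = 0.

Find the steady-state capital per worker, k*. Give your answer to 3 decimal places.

At the steady state, Δk = 0, so s·k^α = (n + δ)·k.
Rearranging, k^(1−α) = s / (n + δ).
k^0.7 = 0.28 / (0.005 + 0.067) = 0.28 / 0.072 = 3.8889
k* = 3.8889^(1/0.7) ≈ 6.9600

k* ≈ 6.960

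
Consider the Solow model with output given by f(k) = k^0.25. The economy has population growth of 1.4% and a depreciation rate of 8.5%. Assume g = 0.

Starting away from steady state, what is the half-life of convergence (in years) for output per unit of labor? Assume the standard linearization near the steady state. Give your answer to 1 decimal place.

Near the steady state the convergence rate is λ = (1 − α)(n + δ).
λ = (1 − 0.25) × 0.099 = 0.75 × 0.099 = 0.07425
Half-life = ln 2 / λ = 0.6931 / 0.07425 ≈ 9.33 years

t_½ ≈ 9.3 years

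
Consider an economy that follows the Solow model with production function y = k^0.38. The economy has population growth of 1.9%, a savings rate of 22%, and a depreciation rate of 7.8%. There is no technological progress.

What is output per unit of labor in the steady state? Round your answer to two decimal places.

In steady state, investment equals break-even investment: s·k^α = (n + δ)·k.
Dividing both sides by k: k^(1−α) = s / (n + δ).
k^0.62 = 0.22 / (0.019 + 0.078) = 0.22 / 0.097 = 2.2680
k* = 2.2680^(1/0.62) ≈ 3.7464
y* = (k*)^α = 3.7464^0.38 ≈ 1.6519

y* = 1.65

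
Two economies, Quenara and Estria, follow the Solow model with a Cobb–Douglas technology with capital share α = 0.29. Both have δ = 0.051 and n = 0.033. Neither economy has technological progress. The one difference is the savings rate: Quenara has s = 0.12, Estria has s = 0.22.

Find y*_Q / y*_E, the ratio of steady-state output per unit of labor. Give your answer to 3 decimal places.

y*_Q / y*_E ≈ 0.781

Steady-state y* = [s/(n + δ)]^(α/(1−α)), so the ratio is [ (s_Q/(n + δ)_Q) / (s_E/(n + δ)_E) ]^0.4085.
s_Q/(n + δ)_Q = 0.12/0.084 = 1.4286; s_E/(n + δ)_E = 0.22/0.084 = 2.6190.
Ratio = (1.4286/2.6190)^0.4085 = 0.5455^0.4085 ≈ 0.7807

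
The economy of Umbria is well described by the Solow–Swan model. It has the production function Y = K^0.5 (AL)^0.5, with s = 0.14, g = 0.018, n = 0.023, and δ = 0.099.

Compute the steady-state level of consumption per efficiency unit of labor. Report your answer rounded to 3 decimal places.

c* = 0.860

At the steady state, Δk = 0, so s·k^α = (n + g + δ)·k.
Dividing both sides by k: k^(1−α) = s / (n + g + δ).
k^0.5 = 0.14 / (0.023 + 0.018 + 0.099) = 0.14 / 0.140 = 1.0000
k* = 1.0000^(1/0.5) ≈ 1.0000
y* = (k*)^α = 1.0000^0.5 ≈ 1.0000
c* = (1 − s)·y* = (1 − 0.14) × 1.0000 ≈ 0.8600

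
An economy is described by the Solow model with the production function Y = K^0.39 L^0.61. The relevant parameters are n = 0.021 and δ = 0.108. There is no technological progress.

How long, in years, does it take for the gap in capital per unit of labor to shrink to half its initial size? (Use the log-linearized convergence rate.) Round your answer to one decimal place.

t_½ ≈ 8.8 years

Near the steady state the convergence rate is λ = (1 − α)(n + δ).
λ = (1 − 0.39) × 0.129 = 0.61 × 0.129 = 0.07869
Half-life = ln 2 / λ = 0.6931 / 0.07869 ≈ 8.81 years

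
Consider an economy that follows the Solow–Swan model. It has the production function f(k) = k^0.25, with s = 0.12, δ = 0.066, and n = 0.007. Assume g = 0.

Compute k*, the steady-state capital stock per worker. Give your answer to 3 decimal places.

In steady state, investment equals break-even investment: s·k^α = (n + δ)·k.
Rearranging, k^(1−α) = s / (n + δ).
k^0.75 = 0.12 / (0.007 + 0.066) = 0.12 / 0.073 = 1.6438
k* = 1.6438^(1/0.75) ≈ 1.9400

k* = 1.940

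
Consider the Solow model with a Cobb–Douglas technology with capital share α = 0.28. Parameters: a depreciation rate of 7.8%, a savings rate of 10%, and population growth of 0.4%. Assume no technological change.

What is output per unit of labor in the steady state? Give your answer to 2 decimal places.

At the steady state, Δk = 0, so s·k^α = (n + δ)·k.
Rearranging, k^(1−α) = s / (n + δ).
k^0.72 = 0.10 / (0.004 + 0.078) = 0.10 / 0.082 = 1.2195
k* = 1.2195^(1/0.72) ≈ 1.3173
y* = (k*)^α = 1.3173^0.28 ≈ 1.0802

y* ≈ 1.08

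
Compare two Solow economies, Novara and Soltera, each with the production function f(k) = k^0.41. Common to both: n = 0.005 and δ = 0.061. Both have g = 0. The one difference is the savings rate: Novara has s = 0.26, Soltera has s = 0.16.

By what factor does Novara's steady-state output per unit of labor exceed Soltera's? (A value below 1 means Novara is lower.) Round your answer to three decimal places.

Steady-state y* = [s/(n + δ)]^(α/(1−α)), so the ratio is [ (s_N/(n + δ)_N) / (s_S/(n + δ)_S) ]^0.6949.
s_N/(n + δ)_N = 0.26/0.066 = 3.9394; s_S/(n + δ)_S = 0.16/0.066 = 2.4242.
Ratio = (3.9394/2.4242)^0.6949 = 1.6250^0.6949 ≈ 1.4013

ratio ≈ 1.401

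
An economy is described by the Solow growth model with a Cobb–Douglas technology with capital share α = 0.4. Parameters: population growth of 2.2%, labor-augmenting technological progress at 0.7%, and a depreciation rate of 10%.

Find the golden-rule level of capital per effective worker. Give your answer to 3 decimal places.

The golden rule sets f'(k) = n + g + δ, i.e. α·k^(α−1) = n + g + δ.
So k^(1−α) = α / (n + g + δ) = 0.4 / 0.129 = 3.1008.
k_gold = 3.1008^(1/0.6) ≈ 6.5936

k_gold ≈ 6.594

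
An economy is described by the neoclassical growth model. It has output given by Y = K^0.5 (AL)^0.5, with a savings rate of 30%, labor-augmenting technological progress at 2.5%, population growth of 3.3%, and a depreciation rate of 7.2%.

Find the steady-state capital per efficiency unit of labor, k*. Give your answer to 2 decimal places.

k* = 5.33

Steady state requires s·f(k) = (n + g + δ)·k, i.e. s·k^α = (n + g + δ)·k.
Rearranging, k^(1−α) = s / (n + g + δ).
k^0.5 = 0.30 / (0.033 + 0.025 + 0.072) = 0.30 / 0.130 = 2.3077
k* = 2.3077^(1/0.5) ≈ 5.3255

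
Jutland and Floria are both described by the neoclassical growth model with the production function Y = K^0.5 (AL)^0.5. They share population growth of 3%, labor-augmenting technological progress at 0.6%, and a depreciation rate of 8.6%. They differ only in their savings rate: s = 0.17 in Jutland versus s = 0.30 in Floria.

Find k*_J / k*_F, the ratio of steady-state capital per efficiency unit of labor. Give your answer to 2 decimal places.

k*_J / k*_F ≈ 0.32

Steady-state k* = [s/(n + g + δ)]^(1/(1−α)), so the ratio is [ (s_J/(n + g + δ)_J) / (s_F/(n + g + δ)_F) ]^2.
s_J/(n + g + δ)_J = 0.17/0.122 = 1.3934; s_F/(n + g + δ)_F = 0.30/0.122 = 2.4590.
Ratio = (1.3934/2.4590)^2 = 0.5667^2 ≈ 0.3211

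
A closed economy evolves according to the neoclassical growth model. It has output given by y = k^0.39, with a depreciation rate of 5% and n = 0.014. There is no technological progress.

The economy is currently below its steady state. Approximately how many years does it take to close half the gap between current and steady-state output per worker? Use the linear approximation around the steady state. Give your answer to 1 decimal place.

half-life ≈ 17.8 years

Near the steady state the convergence rate is λ = (1 − α)(n + δ).
λ = (1 − 0.39) × 0.064 = 0.61 × 0.064 = 0.03904
Half-life = ln 2 / λ = 0.6931 / 0.03904 ≈ 17.75 years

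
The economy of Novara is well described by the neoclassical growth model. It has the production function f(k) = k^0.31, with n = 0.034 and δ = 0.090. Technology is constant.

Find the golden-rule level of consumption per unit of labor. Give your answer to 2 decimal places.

c_gold ≈ 1.04

At the golden rule, f'(k) = n + δ, so α·k^(α−1) = n + δ and k_gold = (α/(n + δ))^(1/(1−α)).
k_gold = (0.31/0.124)^(1/0.69) = 2.5000^1.4493 ≈ 3.7734
c_gold = f(k_gold) − (n + δ)·k_gold = 1.5093 − 0.124×3.7734 ≈ 1.0414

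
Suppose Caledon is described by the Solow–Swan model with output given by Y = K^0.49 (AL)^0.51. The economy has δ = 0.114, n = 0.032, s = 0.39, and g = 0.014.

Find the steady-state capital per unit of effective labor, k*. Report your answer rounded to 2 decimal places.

k* ≈ 5.74

At the steady state, Δk = 0, so s·k^α = (n + g + δ)·k.
Dividing both sides by k: k^(1−α) = s / (n + g + δ).
k^0.51 = 0.39 / (0.032 + 0.014 + 0.114) = 0.39 / 0.160 = 2.4375
k* = 2.4375^(1/0.51) ≈ 5.7374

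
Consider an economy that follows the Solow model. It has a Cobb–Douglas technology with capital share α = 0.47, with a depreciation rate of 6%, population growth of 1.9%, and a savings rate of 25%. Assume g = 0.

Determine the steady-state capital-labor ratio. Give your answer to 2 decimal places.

k* ≈ 8.79

At the steady state, Δk = 0, so s·k^α = (n + δ)·k.
Rearranging, k^(1−α) = s / (n + δ).
k^0.53 = 0.25 / (0.019 + 0.060) = 0.25 / 0.079 = 3.1646
k* = 3.1646^(1/0.53) ≈ 8.7902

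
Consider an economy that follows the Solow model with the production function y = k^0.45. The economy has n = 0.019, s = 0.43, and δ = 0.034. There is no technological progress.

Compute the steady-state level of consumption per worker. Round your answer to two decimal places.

c* = 3.16

In steady state, investment equals break-even investment: s·k^α = (n + δ)·k.
Rearranging, k^(1−α) = s / (n + δ).
k^0.55 = 0.43 / (0.019 + 0.034) = 0.43 / 0.053 = 8.1132
k* = 8.1132^(1/0.55) ≈ 44.9859
y* = (k*)^α = 44.9859^0.45 ≈ 5.5448
c* = (1 − s)·y* = (1 − 0.43) × 5.5448 ≈ 3.1605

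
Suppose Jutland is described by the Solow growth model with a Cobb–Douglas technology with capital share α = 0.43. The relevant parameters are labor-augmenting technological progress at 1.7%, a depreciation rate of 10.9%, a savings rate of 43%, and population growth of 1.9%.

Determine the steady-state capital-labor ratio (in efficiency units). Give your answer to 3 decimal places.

In steady state, investment equals break-even investment: s·k^α = (n + g + δ)·k.
Dividing both sides by k: k^(1−α) = s / (n + g + δ).
k^0.57 = 0.43 / (0.019 + 0.017 + 0.109) = 0.43 / 0.145 = 2.9655
k* = 2.9655^(1/0.57) ≈ 6.7335

k* ≈ 6.734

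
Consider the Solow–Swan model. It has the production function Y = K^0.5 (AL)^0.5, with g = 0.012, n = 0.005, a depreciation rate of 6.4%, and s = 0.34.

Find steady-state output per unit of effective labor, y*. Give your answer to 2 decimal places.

At the steady state, Δk = 0, so s·k^α = (n + g + δ)·k.
Dividing both sides by k: k^(1−α) = s / (n + g + δ).
k^0.5 = 0.34 / (0.005 + 0.012 + 0.064) = 0.34 / 0.081 = 4.1975
k* = 4.1975^(1/0.5) ≈ 17.6190
y* = (k*)^α = 17.6190^0.5 ≈ 4.1975

y* = 4.20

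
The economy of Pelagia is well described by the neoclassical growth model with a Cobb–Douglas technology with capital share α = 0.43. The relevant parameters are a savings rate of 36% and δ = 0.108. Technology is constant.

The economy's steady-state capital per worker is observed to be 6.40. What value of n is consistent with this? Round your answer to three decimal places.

Steady state requires s·f(k) = (n + δ)·k, i.e. s·k^α = (n + δ)·k.
So s / (n + δ) = (k*)^(1−α) = 6.40^0.57 = 2.8809.
Therefore n + δ = s / 2.8809 = 0.36 / 2.8809 = 0.1250, so n = 0.1250 − 0.108 = 0.0170.

n ≈ 0.017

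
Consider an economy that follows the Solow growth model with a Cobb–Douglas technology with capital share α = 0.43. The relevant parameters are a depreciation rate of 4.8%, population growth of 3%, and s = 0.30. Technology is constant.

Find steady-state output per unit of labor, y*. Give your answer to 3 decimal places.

y* = 2.763

At the steady state, Δk = 0, so s·k^α = (n + δ)·k.
Rearranging, k^(1−α) = s / (n + δ).
k^0.57 = 0.30 / (0.030 + 0.048) = 0.30 / 0.078 = 3.8462
k* = 3.8462^(1/0.57) ≈ 10.6260
y* = (k*)^α = 10.6260^0.43 ≈ 2.7627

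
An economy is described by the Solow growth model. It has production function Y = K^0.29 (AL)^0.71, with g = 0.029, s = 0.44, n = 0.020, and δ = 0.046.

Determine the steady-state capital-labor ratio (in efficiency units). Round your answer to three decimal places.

At the steady state, Δk = 0, so s·k^α = (n + g + δ)·k.
Rearranging, k^(1−α) = s / (n + g + δ).
k^0.71 = 0.44 / (0.020 + 0.029 + 0.046) = 0.44 / 0.095 = 4.6316
k* = 4.6316^(1/0.71) ≈ 8.6626

k* = 8.663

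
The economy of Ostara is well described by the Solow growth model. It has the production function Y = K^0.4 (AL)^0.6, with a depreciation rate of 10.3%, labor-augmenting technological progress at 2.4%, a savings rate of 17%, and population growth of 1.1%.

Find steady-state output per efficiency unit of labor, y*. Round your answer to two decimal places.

At the steady state, Δk = 0, so s·k^α = (n + g + δ)·k.
Rearranging, k^(1−α) = s / (n + g + δ).
k^0.6 = 0.17 / (0.011 + 0.024 + 0.103) = 0.17 / 0.138 = 1.2319
k* = 1.2319^(1/0.6) ≈ 1.4157
y* = (k*)^α = 1.4157^0.4 ≈ 1.1492

y* ≈ 1.15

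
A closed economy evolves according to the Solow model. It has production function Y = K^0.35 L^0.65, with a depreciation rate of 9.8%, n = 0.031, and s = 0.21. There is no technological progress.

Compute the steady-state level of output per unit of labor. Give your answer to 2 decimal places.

Steady state requires s·f(k) = (n + δ)·k, i.e. s·k^α = (n + δ)·k.
Rearranging, k^(1−α) = s / (n + δ).
k^0.65 = 0.21 / (0.031 + 0.098) = 0.21 / 0.129 = 1.6279
k* = 1.6279^(1/0.65) ≈ 2.1163
y* = (k*)^α = 2.1163^0.35 ≈ 1.3000

y* ≈ 1.30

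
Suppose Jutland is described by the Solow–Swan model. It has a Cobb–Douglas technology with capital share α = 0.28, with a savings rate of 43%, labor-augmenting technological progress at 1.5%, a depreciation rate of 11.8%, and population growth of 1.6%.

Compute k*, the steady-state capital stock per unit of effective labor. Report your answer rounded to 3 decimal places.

k* = 4.358

In steady state, investment equals break-even investment: s·k^α = (n + g + δ)·k.
Rearranging, k^(1−α) = s / (n + g + δ).
k^0.72 = 0.43 / (0.016 + 0.015 + 0.118) = 0.43 / 0.149 = 2.8859
k* = 2.8859^(1/0.72) ≈ 4.3579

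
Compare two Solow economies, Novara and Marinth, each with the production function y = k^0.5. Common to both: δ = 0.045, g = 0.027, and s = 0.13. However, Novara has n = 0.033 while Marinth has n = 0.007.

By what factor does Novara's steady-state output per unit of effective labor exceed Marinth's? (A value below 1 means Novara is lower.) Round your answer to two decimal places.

ratio ≈ 0.75

Steady-state y* = [s/(n + g + δ)]^(α/(1−α)), so the ratio is [ (s_N/(n + g + δ)_N) / (s_M/(n + g + δ)_M) ]^1.
s_N/(n + g + δ)_N = 0.13/0.105 = 1.2381; s_M/(n + g + δ)_M = 0.13/0.079 = 1.6456.
Ratio = (1.2381/1.6456)^1 = 0.7524^1 ≈ 0.7524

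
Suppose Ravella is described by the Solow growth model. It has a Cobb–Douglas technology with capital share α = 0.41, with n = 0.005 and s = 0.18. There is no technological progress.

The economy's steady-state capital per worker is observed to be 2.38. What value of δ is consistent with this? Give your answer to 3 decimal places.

Steady state requires s·f(k) = (n + δ)·k, i.e. s·k^α = (n + δ)·k.
So s / (n + δ) = (k*)^(1−α) = 2.38^0.59 = 1.6679.
Therefore n + δ = s / 1.6679 = 0.18 / 1.6679 = 0.1079, so δ = 0.1079 − 0.005 = 0.1029.

δ ≈ 0.103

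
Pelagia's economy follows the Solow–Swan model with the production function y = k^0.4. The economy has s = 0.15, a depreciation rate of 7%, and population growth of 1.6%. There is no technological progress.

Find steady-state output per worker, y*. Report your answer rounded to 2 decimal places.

y* ≈ 1.45

In steady state, investment equals break-even investment: s·k^α = (n + δ)·k.
Rearranging, k^(1−α) = s / (n + δ).
k^0.6 = 0.15 / (0.016 + 0.070) = 0.15 / 0.086 = 1.7442
k* = 1.7442^(1/0.6) ≈ 2.5273
y* = (k*)^α = 2.5273^0.4 ≈ 1.4490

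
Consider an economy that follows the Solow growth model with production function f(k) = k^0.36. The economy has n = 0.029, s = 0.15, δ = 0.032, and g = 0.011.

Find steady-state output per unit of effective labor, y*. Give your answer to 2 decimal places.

At the steady state, Δk = 0, so s·k^α = (n + g + δ)·k.
Rearranging, k^(1−α) = s / (n + g + δ).
k^0.64 = 0.15 / (0.029 + 0.011 + 0.032) = 0.15 / 0.072 = 2.0833
k* = 2.0833^(1/0.64) ≈ 3.1481
y* = (k*)^α = 3.1481^0.36 ≈ 1.5111

y* = 1.51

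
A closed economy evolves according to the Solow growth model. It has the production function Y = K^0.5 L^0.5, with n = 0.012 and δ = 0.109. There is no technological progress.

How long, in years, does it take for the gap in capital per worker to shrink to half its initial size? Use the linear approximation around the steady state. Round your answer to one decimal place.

about 11.5 years

Near the steady state the convergence rate is λ = (1 − α)(n + δ).
λ = (1 − 0.5) × 0.121 = 0.5 × 0.121 = 0.0605
Half-life = ln 2 / λ = 0.6931 / 0.0605 ≈ 11.46 years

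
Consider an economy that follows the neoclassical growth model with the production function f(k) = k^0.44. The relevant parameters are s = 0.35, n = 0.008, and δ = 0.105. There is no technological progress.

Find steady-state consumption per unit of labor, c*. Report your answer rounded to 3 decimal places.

c* ≈ 1.580

At the steady state, Δk = 0, so s·k^α = (n + δ)·k.
Rearranging, k^(1−α) = s / (n + δ).
k^0.56 = 0.35 / (0.008 + 0.105) = 0.35 / 0.113 = 3.0973
k* = 3.0973^(1/0.56) ≈ 7.5293
y* = (k*)^α = 7.5293^0.44 ≈ 2.4309
c* = (1 − s)·y* = (1 − 0.35) × 2.4309 ≈ 1.5801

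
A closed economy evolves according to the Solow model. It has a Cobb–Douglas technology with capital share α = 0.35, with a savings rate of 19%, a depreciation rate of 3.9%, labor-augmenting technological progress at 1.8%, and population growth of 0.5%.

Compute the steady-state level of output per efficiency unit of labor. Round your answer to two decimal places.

At the steady state, Δk = 0, so s·k^α = (n + g + δ)·k.
Dividing both sides by k: k^(1−α) = s / (n + g + δ).
k^0.65 = 0.19 / (0.005 + 0.018 + 0.039) = 0.19 / 0.062 = 3.0645
k* = 3.0645^(1/0.65) ≈ 5.6007
y* = (k*)^α = 5.6007^0.35 ≈ 1.8276

y* = 1.83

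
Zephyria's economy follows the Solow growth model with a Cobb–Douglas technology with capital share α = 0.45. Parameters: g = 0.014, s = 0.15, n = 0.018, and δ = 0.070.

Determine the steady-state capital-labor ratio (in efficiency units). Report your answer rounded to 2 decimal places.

k* ≈ 2.02

In steady state, investment equals break-even investment: s·k^α = (n + g + δ)·k.
Dividing both sides by k: k^(1−α) = s / (n + g + δ).
k^0.55 = 0.15 / (0.018 + 0.014 + 0.070) = 0.15 / 0.102 = 1.4706
k* = 1.4706^(1/0.55) ≈ 2.0162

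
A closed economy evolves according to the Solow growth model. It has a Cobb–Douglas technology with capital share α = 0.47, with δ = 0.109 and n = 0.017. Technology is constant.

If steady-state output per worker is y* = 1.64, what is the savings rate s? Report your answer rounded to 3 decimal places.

Steady state requires s·f(k) = (n + δ)·k, i.e. s·k^α = (n + δ)·k.
Since y* = [s/(n + δ)]^(α/(1−α)), we have s/(n + δ) = (y*)^((1−α)/α) = 1.64^1.1277 = 1.7469.
Therefore s = 1.7469 × (n + δ) = 1.7469 × 0.126 = 0.2201.

s ≈ 0.220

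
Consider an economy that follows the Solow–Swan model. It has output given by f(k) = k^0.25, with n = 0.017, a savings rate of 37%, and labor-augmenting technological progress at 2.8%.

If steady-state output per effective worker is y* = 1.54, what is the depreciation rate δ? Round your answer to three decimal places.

δ ≈ 0.056

Steady state requires s·f(k) = (n + g + δ)·k, i.e. s·k^α = (n + g + δ)·k.
Since y* = [s/(n + g + δ)]^(α/(1−α)), we have s/(n + g + δ) = (y*)^((1−α)/α) = 1.54^3 = 3.6523.
Therefore n + g + δ = s / 3.6523 = 0.37 / 3.6523 = 0.1013, so δ = 0.1013 − 0.045 = 0.0563.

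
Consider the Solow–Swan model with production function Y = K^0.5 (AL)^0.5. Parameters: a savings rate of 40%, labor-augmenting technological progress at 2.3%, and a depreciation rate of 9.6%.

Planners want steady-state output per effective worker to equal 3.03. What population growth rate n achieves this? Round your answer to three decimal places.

n ≈ 0.013

In steady state, investment equals break-even investment: s·k^α = (n + g + δ)·k.
Since y* = [s/(n + g + δ)]^(α/(1−α)), we have s/(n + g + δ) = (y*)^((1−α)/α) = 3.03^1 = 3.0300.
Therefore n + g + δ = s / 3.0300 = 0.40 / 3.0300 = 0.1320, so n = 0.1320 − 0.119 = 0.0130.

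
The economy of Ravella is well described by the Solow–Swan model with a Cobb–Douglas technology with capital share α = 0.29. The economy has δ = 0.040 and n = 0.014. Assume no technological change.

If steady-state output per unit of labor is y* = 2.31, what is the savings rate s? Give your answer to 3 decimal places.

s ≈ 0.419

At the steady state, Δk = 0, so s·k^α = (n + δ)·k.
Since y* = [s/(n + δ)]^(α/(1−α)), we have s/(n + δ) = (y*)^((1−α)/α) = 2.31^2.4483 = 7.7666.
Therefore s = 7.7666 × (n + δ) = 7.7666 × 0.054 = 0.4194.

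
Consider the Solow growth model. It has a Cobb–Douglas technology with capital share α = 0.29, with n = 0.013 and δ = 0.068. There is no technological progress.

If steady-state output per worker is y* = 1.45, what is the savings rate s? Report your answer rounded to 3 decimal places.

s ≈ 0.201

Steady state requires s·f(k) = (n + δ)·k, i.e. s·k^α = (n + δ)·k.
Since y* = [s/(n + δ)]^(α/(1−α)), we have s/(n + δ) = (y*)^((1−α)/α) = 1.45^2.4483 = 2.4836.
Therefore s = 2.4836 × (n + δ) = 2.4836 × 0.081 = 0.2012.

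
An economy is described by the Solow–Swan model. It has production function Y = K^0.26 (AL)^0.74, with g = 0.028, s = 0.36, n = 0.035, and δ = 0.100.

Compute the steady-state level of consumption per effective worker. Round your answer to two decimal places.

At the steady state, Δk = 0, so s·k^α = (n + g + δ)·k.
Dividing both sides by k: k^(1−α) = s / (n + g + δ).
k^0.74 = 0.36 / (0.035 + 0.028 + 0.100) = 0.36 / 0.163 = 2.2086
k* = 2.2086^(1/0.74) ≈ 2.9176
y* = (k*)^α = 2.9176^0.26 ≈ 1.3210
c* = (1 − s)·y* = (1 − 0.36) × 1.3210 ≈ 0.8454

c* ≈ 0.85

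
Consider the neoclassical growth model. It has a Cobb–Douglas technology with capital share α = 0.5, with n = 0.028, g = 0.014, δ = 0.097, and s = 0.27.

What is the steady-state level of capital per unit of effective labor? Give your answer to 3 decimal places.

k* = 3.773

At the steady state, Δk = 0, so s·k^α = (n + g + δ)·k.
Rearranging, k^(1−α) = s / (n + g + δ).
k^0.5 = 0.27 / (0.028 + 0.014 + 0.097) = 0.27 / 0.139 = 1.9424
k* = 1.9424^(1/0.5) ≈ 3.7729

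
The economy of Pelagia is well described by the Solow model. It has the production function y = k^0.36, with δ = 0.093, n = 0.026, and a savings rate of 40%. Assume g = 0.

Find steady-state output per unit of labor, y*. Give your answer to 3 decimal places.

At the steady state, Δk = 0, so s·k^α = (n + δ)·k.
Rearranging, k^(1−α) = s / (n + δ).
k^0.64 = 0.40 / (0.026 + 0.093) = 0.40 / 0.119 = 3.3613
k* = 3.3613^(1/0.64) ≈ 6.6476
y* = (k*)^α = 6.6476^0.36 ≈ 1.9777

y* = 1.978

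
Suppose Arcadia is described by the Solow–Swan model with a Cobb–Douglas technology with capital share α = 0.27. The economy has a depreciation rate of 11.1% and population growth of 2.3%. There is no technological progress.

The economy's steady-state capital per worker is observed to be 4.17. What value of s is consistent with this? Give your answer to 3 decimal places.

s ≈ 0.380

Steady state requires s·f(k) = (n + δ)·k, i.e. s·k^α = (n + δ)·k.
So s / (n + δ) = (k*)^(1−α) = 4.17^0.73 = 2.8360.
Therefore s = 2.8360 × (n + δ) = 2.8360 × 0.134 = 0.3800.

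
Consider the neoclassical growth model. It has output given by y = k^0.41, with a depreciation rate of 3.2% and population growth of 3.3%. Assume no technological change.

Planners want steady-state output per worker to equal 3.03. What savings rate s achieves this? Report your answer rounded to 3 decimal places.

At the steady state, Δk = 0, so s·k^α = (n + δ)·k.
Since y* = [s/(n + δ)]^(α/(1−α)), we have s/(n + δ) = (y*)^((1−α)/α) = 3.03^1.439 = 4.9294.
Therefore s = 4.9294 × (n + δ) = 4.9294 × 0.065 = 0.3204.

s ≈ 0.320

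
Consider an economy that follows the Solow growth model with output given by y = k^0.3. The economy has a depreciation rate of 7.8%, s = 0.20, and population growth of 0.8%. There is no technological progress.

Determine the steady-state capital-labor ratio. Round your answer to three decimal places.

Steady state requires s·f(k) = (n + δ)·k, i.e. s·k^α = (n + δ)·k.
Rearranging, k^(1−α) = s / (n + δ).
k^0.7 = 0.20 / (0.008 + 0.078) = 0.20 / 0.086 = 2.3256
k* = 2.3256^(1/0.7) ≈ 3.3390

k* = 3.339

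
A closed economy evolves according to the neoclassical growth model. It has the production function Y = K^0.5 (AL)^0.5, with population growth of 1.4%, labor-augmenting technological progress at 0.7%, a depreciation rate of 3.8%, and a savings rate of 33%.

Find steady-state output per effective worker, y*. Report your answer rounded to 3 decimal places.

In steady state, investment equals break-even investment: s·k^α = (n + g + δ)·k.
Rearranging, k^(1−α) = s / (n + g + δ).
k^0.5 = 0.33 / (0.014 + 0.007 + 0.038) = 0.33 / 0.059 = 5.5932
k* = 5.5932^(1/0.5) ≈ 31.2839
y* = (k*)^α = 31.2839^0.5 ≈ 5.5932

y* = 5.593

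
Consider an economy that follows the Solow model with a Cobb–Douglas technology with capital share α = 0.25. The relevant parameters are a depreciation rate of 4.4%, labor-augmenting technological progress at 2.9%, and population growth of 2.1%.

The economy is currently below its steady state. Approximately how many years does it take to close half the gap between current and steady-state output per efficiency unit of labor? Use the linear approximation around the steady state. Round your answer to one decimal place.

Near the steady state the convergence rate is λ = (1 − α)(n + g + δ).
λ = (1 − 0.25) × 0.094 = 0.75 × 0.094 = 0.0705
Half-life = ln 2 / λ = 0.6931 / 0.0705 ≈ 9.83 years

about 9.8 years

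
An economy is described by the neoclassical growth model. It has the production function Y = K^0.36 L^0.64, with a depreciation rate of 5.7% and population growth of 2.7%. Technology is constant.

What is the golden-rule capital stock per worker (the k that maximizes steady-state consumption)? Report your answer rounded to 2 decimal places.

The golden rule sets f'(k) = n + δ, i.e. α·k^(α−1) = n + δ.
So k^(1−α) = α / (n + δ) = 0.36 / 0.084 = 4.2857.
k_gold = 4.2857^(1/0.64) ≈ 9.7170

k_gold ≈ 9.72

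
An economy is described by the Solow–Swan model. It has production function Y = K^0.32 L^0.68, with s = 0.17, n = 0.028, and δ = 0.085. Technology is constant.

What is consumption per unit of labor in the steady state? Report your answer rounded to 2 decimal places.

At the steady state, Δk = 0, so s·k^α = (n + δ)·k.
Rearranging, k^(1−α) = s / (n + δ).
k^0.68 = 0.17 / (0.028 + 0.085) = 0.17 / 0.113 = 1.5044
k* = 1.5044^(1/0.68) ≈ 1.8232
y* = (k*)^α = 1.8232^0.32 ≈ 1.2119
c* = (1 − s)·y* = (1 − 0.17) × 1.2119 ≈ 1.0059

c* ≈ 1.01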